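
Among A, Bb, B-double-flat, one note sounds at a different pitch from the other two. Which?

Bb

In 12-tone equal temperament, enharmonic equivalents share a pitch class. A is pitch class 9; Bb is pitch class 10; Bbb is pitch class 9.
A and Bbb share pitch class 9, while Bb is pitch class 10.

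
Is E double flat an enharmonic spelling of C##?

Ebb is pitch class 2; C## is pitch class 2.
All spellings map to pitch class 2, so they are enharmonically equivalent.

Yes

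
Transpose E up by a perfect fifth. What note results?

B

E up a perfect fifth is B, so the target letter is B.
From E, a perfect fifth is 7 semitones up: B.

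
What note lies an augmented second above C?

D#

C up a major second is D, so the target letter is D.
From C, an augmented second is 3 semitones up: D#.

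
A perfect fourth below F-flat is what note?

A fourth below F lands on the letter C.
A perfect fourth spans 5 semitones, so Fb moves to pitch class 11. On the letter C that is Cb.

Cb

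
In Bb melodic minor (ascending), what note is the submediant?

G

Degree 6 takes the letter 5 steps above B, which is G.
In melodic minor (ascending), degree 6 sits 9 semitones above the tonic. Bb + 9 semitones is pitch class 7, spelled on G as G.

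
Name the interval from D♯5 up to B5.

The letter names run D→B, a span of 5 letter steps, so the interval is some kind of sixth.
D# to B is 8 semitones. A major sixth is 9, so 8 makes it minor.

minor sixth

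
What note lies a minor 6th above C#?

A sixth above C lands on the letter A.
A minor sixth spans 8 semitones, so C# moves to pitch class 9. On the letter A that is A.

A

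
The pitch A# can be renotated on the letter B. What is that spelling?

A# is pitch class 10. The letter B alone is pitch class 11.
To reach pitch class 10 from B requires an offset of -1 semitone, i.e. flat: Bb.

Bb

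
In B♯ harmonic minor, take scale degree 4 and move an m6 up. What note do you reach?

C#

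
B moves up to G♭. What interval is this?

diminished sixth

The letter names run B→G, a span of 5 letter steps, so the interval is some kind of sixth.
B to Gb is 7 semitones. A major sixth is 9, so 7 makes it diminished.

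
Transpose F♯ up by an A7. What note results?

E##

A seventh above F lands on the letter E.
An augmented seventh spans 12 semitones, so F# moves to pitch class 6. On the letter E that is E##.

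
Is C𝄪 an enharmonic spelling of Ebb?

C## is pitch class 2; Ebb is pitch class 2.
All spellings map to pitch class 2, so they are enharmonically equivalent.

Yes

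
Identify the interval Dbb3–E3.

doubly augmented second

The letter names run D→E, a span of 1 letter step, so the interval is some kind of second.
Dbb to E is 4 semitones. A major second is 2, so 4 makes it doubly augmented.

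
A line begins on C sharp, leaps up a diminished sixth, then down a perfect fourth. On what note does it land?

Eb

A diminished sixth up from C# is Ab (letter A, 7 semitones up).
A perfect fourth down from Ab is Eb (letter E, 5 semitones down).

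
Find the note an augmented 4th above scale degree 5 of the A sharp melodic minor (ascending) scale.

A##

Scale degree 5 of A# melodic minor (ascending) is E#.
An augmented fourth (6 semitones) above E# lands on the letter A, giving A##.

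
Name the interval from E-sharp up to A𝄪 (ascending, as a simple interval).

The letter names run E→A, a span of 3 letter steps, so the interval is some kind of fourth.
E# to A## is 6 semitones. A perfect fourth is 5, so 6 makes it augmented.

augmented fourth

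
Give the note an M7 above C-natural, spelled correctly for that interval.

B

A seventh above C lands on the letter B.
A major seventh spans 11 semitones, so C moves to pitch class 11. On the letter B that is B.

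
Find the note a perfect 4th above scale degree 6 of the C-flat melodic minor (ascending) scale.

Db

Scale degree 6 of Cb melodic minor (ascending) is Ab.
A perfect fourth (5 semitones) above Ab lands on the letter D, giving Db.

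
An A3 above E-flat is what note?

A third above E lands on the letter G.
An augmented third spans 5 semitones, so Eb moves to pitch class 8. On the letter G that is G#.

G#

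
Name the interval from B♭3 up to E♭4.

perfect fourth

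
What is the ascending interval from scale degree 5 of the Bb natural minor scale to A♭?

minor third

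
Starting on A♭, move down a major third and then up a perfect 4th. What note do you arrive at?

Bbb

A major third down from Ab is Fb (letter F, 4 semitones down).
A perfect fourth up from Fb is Bbb (letter B, 5 semitones up).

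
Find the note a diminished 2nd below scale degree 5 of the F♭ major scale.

B

Scale degree 5 of Fb major is Cb.
A diminished second (0 semitones) below Cb lands on the letter B, giving B.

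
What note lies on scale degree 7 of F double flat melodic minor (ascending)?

Ebb

Degree 7 takes the letter 6 steps above F, which is E.
In melodic minor (ascending), degree 7 sits 11 semitones above the tonic. Fbb + 11 semitones is pitch class 2, spelled on E as Ebb.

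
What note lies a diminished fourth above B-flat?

Ebb

B up a perfect fourth is E, so the target letter is E.
From Bb, a diminished fourth is 4 semitones up: Ebb.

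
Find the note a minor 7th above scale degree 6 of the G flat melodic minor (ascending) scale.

Db

Scale degree 6 of Gb melodic minor (ascending) is Eb.
A minor seventh (10 semitones) above Eb lands on the letter D, giving Db.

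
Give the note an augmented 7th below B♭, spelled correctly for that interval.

Cbb

A seventh below B lands on the letter C.
An augmented seventh spans 12 semitones, so Bb moves to pitch class 10. On the letter C that is Cbb.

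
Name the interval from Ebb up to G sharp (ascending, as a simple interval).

The letter names run E→G, a span of 2 letter steps, so the interval is some kind of third.
Ebb to G# is 6 semitones. A major third is 4, so 6 makes it doubly augmented.

doubly augmented third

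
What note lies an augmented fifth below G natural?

Cb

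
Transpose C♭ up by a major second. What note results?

A second above C lands on the letter D.
A major second spans 2 semitones, so Cb moves to pitch class 1. On the letter D that is Db.

Db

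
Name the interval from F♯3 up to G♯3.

major second

The letter names run F→G, a span of 1 letter step, so the interval is some kind of second.
F# to G# is 2 semitones. A major second is 2, so 2 makes it major.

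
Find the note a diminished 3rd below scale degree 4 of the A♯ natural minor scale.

Scale degree 4 of A# natural minor is D#.
A diminished third (2 semitones) below D# lands on the letter B, giving B##.

B##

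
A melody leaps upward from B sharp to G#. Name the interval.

The letter names run B→G, a span of 5 letter steps, so the interval is some kind of sixth.
B# to G# is 8 semitones. A major sixth is 9, so 8 makes it minor.

minor sixth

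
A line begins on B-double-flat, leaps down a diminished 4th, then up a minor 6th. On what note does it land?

A diminished fourth down from Bbb is F (letter F, 4 semitones down).
A minor sixth up from F is Db (letter D, 8 semitones up).

Db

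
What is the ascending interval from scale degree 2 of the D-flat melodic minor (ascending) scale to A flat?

Scale degree 2 of Db melodic minor (ascending) is Eb.
Eb up to Ab: letters E→A make it a fourth; 5 semitones makes it perfect.

perfect fourth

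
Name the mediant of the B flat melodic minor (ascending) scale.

Db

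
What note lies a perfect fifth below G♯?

C#

A fifth below G lands on the letter C.
A perfect fifth spans 7 semitones, so G# moves to pitch class 1. On the letter C that is C#.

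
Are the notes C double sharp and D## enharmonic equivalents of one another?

Two spellings are enharmonically equivalent only if they share a pitch class.
Here C## → 2, D## → 4; 2 ≠ 4, so they are not.

No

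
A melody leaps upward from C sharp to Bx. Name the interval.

augmented seventh

Counting letters C–D–E–F–G–A–B gives a seventh.
C#→B## = 12 semitones, 1 wider than the major seventh (11), so augmented.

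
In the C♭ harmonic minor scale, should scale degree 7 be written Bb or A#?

Bb

Each scale degree takes a distinct letter name. Degree 7 of a scale on C must use the letter B.
Bb and A# are enharmonically the same pitch, but only Bb uses the letter B, so it is the correct spelling here.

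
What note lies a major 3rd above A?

A up a major third is C#, so the target letter is C.
From A, a major third is 4 semitones up: C#.

C#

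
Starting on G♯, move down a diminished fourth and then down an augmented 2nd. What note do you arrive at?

C#

A diminished fourth down from G# is D## (letter D, 4 semitones down).
An augmented second down from D## is C# (letter C, 3 semitones down).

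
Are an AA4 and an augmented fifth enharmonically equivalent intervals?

No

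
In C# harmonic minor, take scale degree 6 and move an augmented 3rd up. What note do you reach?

Scale degree 6 of C# harmonic minor is A.
An augmented third (5 semitones) above A lands on the letter C, giving C##.

C##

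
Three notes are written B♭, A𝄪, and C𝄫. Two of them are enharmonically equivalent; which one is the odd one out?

A##

In 12-tone equal temperament, enharmonic equivalents share a pitch class. Bb is pitch class 10; A## is pitch class 11; Cbb is pitch class 10.
Bb and Cbb share pitch class 10, while A## is pitch class 11.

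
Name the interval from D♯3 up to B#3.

major sixth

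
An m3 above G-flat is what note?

A third above G lands on the letter B.
A minor third spans 3 semitones, so Gb moves to pitch class 9. On the letter B that is Bbb.

Bbb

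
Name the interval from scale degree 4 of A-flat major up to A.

augmented fifth

Scale degree 4 of Ab major is Db.
Db up to A: letters D→A make it a fifth; 8 semitones makes it augmented.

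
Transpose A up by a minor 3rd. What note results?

A third above A lands on the letter C.
A minor third spans 3 semitones, so A moves to pitch class 0. On the letter C that is C.

C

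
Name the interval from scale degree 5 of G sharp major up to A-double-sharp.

Scale degree 5 of G# major is D#.
D# up to A##: letters D→A make it a fifth; 8 semitones makes it augmented.

augmented fifth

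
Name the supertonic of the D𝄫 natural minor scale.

Ebb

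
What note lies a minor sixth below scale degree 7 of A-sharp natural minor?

B#

Scale degree 7 of A# natural minor is G#.
A minor sixth (8 semitones) below G# lands on the letter B, giving B#.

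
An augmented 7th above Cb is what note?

B

A seventh above C lands on the letter B.
An augmented seventh spans 12 semitones, so Cb moves to pitch class 11. On the letter B that is B.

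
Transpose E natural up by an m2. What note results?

E up a major second is F#, so the target letter is F.
From E, a minor second is 1 semitone up: F.

F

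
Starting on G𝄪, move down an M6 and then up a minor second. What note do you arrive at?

C#

A major sixth down from G## is B# (letter B, 9 semitones down).
A minor second up from B# is C# (letter C, 1 semitone up).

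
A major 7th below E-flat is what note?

Fb

E down a major seventh is F, so the target letter is F.
From Eb, a major seventh is 11 semitones down: Fb.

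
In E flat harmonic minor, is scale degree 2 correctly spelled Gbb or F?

F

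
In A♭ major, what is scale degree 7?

Degree 7 takes the letter 6 steps above A, which is G.
In major, degree 7 sits 11 semitones above the tonic. Ab + 11 semitones is pitch class 7, spelled on G as G.

G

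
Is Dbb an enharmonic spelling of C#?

No

Dbb is pitch class 0; C# is pitch class 1.
The pitch classes differ (0 vs. 1), so they are not enharmonic equivalents.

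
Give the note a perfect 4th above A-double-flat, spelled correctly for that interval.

A fourth above A lands on the letter D.
A perfect fourth spans 5 semitones, so Abb moves to pitch class 0. On the letter D that is Dbb.

Dbb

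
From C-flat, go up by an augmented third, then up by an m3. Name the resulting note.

An augmented third up from Cb is E (letter E, 5 semitones up).
A minor third up from E is G (letter G, 3 semitones up).

G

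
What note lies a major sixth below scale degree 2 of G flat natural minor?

Scale degree 2 of Gb natural minor is Ab.
A major sixth (9 semitones) below Ab lands on the letter C, giving Cb.

Cb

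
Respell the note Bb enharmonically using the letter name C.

Cbb

Bb is pitch class 10. The letter C alone is pitch class 0.
To reach pitch class 10 from C requires an offset of -2 semitones, i.e. double flat: Cbb.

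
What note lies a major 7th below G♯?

G down a major seventh is Ab, so the target letter is A.
From G#, a major seventh is 11 semitones down: A.

A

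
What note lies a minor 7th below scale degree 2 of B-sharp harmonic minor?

Scale degree 2 of B# harmonic minor is C##.
A minor seventh (10 semitones) below C## lands on the letter D, giving D##.

D##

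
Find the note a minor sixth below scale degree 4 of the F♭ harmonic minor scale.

Db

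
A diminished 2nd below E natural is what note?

E down a major second is D, so the target letter is D.
From E, a diminished second is 0 semitones down: D##.

D##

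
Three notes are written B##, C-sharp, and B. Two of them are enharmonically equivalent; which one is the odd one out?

In 12-tone equal temperament, enharmonic equivalents share a pitch class. B## is pitch class 1; C# is pitch class 1; B is pitch class 11.
B## and C# share pitch class 1, while B is pitch class 11.

B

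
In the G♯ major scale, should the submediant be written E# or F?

E#

Each scale degree takes a distinct letter name. Degree 6 of a scale on G must use the letter E.
E# and F are enharmonically the same pitch, but only E# uses the letter E, so it is the correct spelling here.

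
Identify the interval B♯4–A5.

diminished seventh

The letter names run B→A, a span of 6 letter steps, so the interval is some kind of seventh.
B# to A is 9 semitones. A major seventh is 11, so 9 makes it diminished.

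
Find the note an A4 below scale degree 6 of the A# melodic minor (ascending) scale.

C#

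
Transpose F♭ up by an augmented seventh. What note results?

E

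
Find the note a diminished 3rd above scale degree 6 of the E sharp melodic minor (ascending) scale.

E

Scale degree 6 of E# melodic minor (ascending) is C##.
A diminished third (2 semitones) above C## lands on the letter E, giving E.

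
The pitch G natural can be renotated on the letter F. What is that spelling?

F##

G is pitch class 7. The letter F alone is pitch class 5.
To reach pitch class 7 from F requires an offset of +2 semitones, i.e. double sharp: F##.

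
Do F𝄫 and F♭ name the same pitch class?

Fbb is pitch class 3; Fb is pitch class 4.
The pitch classes differ (3 vs. 4), so they are not enharmonic equivalents.

No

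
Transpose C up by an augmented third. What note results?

C up a major third is E, so the target letter is E.
From C, an augmented third is 5 semitones up: E#.

E#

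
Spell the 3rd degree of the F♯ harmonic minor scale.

The F# harmonic minor scale runs F# G# A B C# D E#.
Degree 3 is A.

A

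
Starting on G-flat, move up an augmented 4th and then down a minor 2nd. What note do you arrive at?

B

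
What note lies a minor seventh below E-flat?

A seventh below E lands on the letter F.
A minor seventh spans 10 semitones, so Eb moves to pitch class 5. On the letter F that is F.

F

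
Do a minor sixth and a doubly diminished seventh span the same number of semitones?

A minor sixth spans 8 semitones; a doubly diminished seventh spans 8.
They are enharmonically equivalent.

Yes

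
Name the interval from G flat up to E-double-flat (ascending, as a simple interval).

The letter names run G→E, a span of 5 letter steps, so the interval is some kind of sixth.
Gb to Ebb is 8 semitones. A major sixth is 9, so 8 makes it minor.

minor sixth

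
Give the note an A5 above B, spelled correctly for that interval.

A fifth above B lands on the letter F.
An augmented fifth spans 8 semitones, so B moves to pitch class 7. On the letter F that is F##.

F##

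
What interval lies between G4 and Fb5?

The letter names run G→F, a span of 6 letter steps, so the interval is some kind of seventh.
G to Fb is 9 semitones. A major seventh is 11, so 9 makes it diminished.

diminished seventh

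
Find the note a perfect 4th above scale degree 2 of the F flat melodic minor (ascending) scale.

Cb

Scale degree 2 of Fb melodic minor (ascending) is Gb.
A perfect fourth (5 semitones) above Gb lands on the letter C, giving Cb.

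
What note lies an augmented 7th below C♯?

A seventh below C lands on the letter D.
An augmented seventh spans 12 semitones, so C# moves to pitch class 1. On the letter D that is Db.

Db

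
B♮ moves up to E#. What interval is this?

augmented fourth

The letter names run B→E, a span of 3 letter steps, so the interval is some kind of fourth.
B to E# is 6 semitones. A perfect fourth is 5, so 6 makes it augmented.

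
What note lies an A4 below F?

A fourth below F lands on the letter C.
An augmented fourth spans 6 semitones, so F moves to pitch class 11. On the letter C that is Cb.

Cb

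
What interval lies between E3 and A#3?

augmented fourth

The letter names run E→A, a span of 3 letter steps, so the interval is some kind of fourth.
E to A# is 6 semitones. A perfect fourth is 5, so 6 makes it augmented.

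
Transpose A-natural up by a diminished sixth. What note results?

Fb

A sixth above A lands on the letter F.
A diminished sixth spans 7 semitones, so A moves to pitch class 4. On the letter F that is Fb.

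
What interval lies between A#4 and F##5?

major sixth

Counting letters A–B–C–D–E–F gives a sixth.
A#→F## = 9 semitones, exactly the major sixth.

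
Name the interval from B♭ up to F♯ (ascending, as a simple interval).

augmented fifth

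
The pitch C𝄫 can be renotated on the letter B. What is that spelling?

Cbb is pitch class 10. The letter B alone is pitch class 11.
To reach pitch class 10 from B requires an offset of -1 semitone, i.e. flat: Bb.

Bb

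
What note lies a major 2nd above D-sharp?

E#

D up a major second is E, so the target letter is E.
From D#, a major second is 2 semitones up: E#.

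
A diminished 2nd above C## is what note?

A second above C lands on the letter D.
A diminished second spans 0 semitones, so C## moves to pitch class 2. On the letter D that is D.

D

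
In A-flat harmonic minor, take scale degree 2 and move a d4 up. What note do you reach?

Scale degree 2 of Ab harmonic minor is Bb.
A diminished fourth (4 semitones) above Bb lands on the letter E, giving Ebb.

Ebb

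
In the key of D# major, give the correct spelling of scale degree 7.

C##

The D# major scale runs D# E# F## G# A# B# C##.
Degree 7 is C##.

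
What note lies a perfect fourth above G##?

C##

G up a perfect fourth is C, so the target letter is C.
From G##, a perfect fourth is 5 semitones up: C##.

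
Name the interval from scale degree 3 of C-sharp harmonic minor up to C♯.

major sixth

Scale degree 3 of C# harmonic minor is E.
E up to C#: letters E→C make it a sixth; 9 semitones makes it major.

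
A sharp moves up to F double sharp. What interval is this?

major sixth

Counting letters A–B–C–D–E–F gives a sixth.
A#→F## = 9 semitones, exactly the major sixth.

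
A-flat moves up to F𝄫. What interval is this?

diminished sixth

The letter names run A→F, a span of 5 letter steps, so the interval is some kind of sixth.
Ab to Fbb is 7 semitones. A major sixth is 9, so 7 makes it diminished.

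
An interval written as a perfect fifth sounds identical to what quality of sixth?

A perfect fifth spans 7 semitones.
A sixth spanning 7 semitones is diminished (the major sixth is 9).

diminished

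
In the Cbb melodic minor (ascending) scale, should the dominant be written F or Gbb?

Gbb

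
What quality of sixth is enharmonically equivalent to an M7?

doubly augmented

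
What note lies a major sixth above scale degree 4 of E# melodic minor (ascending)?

Scale degree 4 of E# melodic minor (ascending) is A#.
A major sixth (9 semitones) above A# lands on the letter F, giving F##.

F##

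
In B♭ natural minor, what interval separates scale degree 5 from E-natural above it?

major seventh

Scale degree 5 of Bb natural minor is F.
F up to E: letters F→E make it a seventh; 11 semitones makes it major.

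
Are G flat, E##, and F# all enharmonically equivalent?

Yes

Gb is pitch class 6; E## is pitch class 6; F# is pitch class 6.
All spellings map to pitch class 6, so they are enharmonically equivalent.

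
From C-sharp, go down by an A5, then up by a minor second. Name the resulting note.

Gb

An augmented fifth down from C# is F (letter F, 8 semitones down).
A minor second up from F is Gb (letter G, 1 semitone up).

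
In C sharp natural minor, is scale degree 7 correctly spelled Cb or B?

Each scale degree takes a distinct letter name. Degree 7 of a scale on C must use the letter B.
B and Cb are enharmonically the same pitch, but only B uses the letter B, so it is the correct spelling here.

B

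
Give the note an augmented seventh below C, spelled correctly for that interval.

Dbb

C down a major seventh is Db, so the target letter is D.
From C, an augmented seventh is 12 semitones down: Dbb.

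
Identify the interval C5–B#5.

Counting letters C–D–E–F–G–A–B gives a seventh.
C→B# = 12 semitones, 1 wider than the major seventh (11), so augmented.

augmented seventh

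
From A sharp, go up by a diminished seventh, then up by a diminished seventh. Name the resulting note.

A diminished seventh up from A# is G (letter G, 9 semitones up).
A diminished seventh up from G is Fb (letter F, 9 semitones up).

Fb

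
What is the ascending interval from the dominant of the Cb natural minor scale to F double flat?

The dominant of Cb natural minor is Gb.
Gb up to Fbb: letters G→F make it a seventh; 9 semitones makes it diminished.

diminished seventh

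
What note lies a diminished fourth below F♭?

F down a perfect fourth is C, so the target letter is C.
From Fb, a diminished fourth is 4 semitones down: C.

C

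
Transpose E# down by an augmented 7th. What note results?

E down a major seventh is F, so the target letter is F.
From E#, an augmented seventh is 12 semitones down: F.

F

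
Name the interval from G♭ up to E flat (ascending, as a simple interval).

The letter names run G→E, a span of 5 letter steps, so the interval is some kind of sixth.
Gb to Eb is 9 semitones. A major sixth is 9, so 9 makes it major.

major sixth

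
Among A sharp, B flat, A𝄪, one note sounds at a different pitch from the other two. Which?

A##

In 12-tone equal temperament, enharmonic equivalents share a pitch class. A# is pitch class 10; Bb is pitch class 10; A## is pitch class 11.
A# and Bb share pitch class 10, while A## is pitch class 11.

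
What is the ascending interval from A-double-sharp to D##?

perfect fourth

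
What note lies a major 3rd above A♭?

C

A up a major third is C#, so the target letter is C.
From Ab, a major third is 4 semitones up: C.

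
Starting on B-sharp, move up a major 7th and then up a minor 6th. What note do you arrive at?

A major seventh up from B# is A## (letter A, 11 semitones up).
A minor sixth up from A## is F## (letter F, 8 semitones up).

F##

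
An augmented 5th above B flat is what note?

F#

B up a perfect fifth is F#, so the target letter is F.
From Bb, an augmented fifth is 8 semitones up: F#.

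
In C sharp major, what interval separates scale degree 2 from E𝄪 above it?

Scale degree 2 of C# major is D#.
D# up to E##: letters D→E make it a second; 3 semitones makes it augmented.

augmented second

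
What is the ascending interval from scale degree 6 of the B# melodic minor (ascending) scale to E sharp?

minor sixth

Scale degree 6 of B# melodic minor (ascending) is G##.
G## up to E#: letters G→E make it a sixth; 8 semitones makes it minor.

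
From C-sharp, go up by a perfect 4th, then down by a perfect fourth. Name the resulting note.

C#

A perfect fourth up from C# is F# (letter F, 5 semitones up).
A perfect fourth down from F# is C# (letter C, 5 semitones down).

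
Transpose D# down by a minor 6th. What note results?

A sixth below D lands on the letter F.
A minor sixth spans 8 semitones, so D# moves to pitch class 7. On the letter F that is F##.

F##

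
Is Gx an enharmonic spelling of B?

Two spellings are enharmonically equivalent only if they share a pitch class.
Here G## → 9, B → 11; 9 ≠ 11, so they are not.

No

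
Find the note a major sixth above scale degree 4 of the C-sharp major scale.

D#

Scale degree 4 of C# major is F#.
A major sixth (9 semitones) above F# lands on the letter D, giving D#.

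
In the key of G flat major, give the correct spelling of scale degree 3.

Bb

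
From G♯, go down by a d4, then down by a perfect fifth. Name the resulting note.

G##

A diminished fourth down from G# is D## (letter D, 4 semitones down).
A perfect fifth down from D## is G## (letter G, 7 semitones down).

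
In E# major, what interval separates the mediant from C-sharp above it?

The mediant of E# major is G##.
G## up to C#: letters G→C make it a fourth; 4 semitones makes it diminished.

diminished fourth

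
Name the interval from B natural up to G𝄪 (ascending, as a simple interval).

augmented sixth

Counting letters B–C–D–E–F–G gives a sixth.
B→G## = 10 semitones, 1 wider than the major sixth (9), so augmented.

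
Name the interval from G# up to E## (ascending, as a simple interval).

Counting letters G–A–B–C–D–E gives a sixth.
G#→E## = 10 semitones, 1 wider than the major sixth (9), so augmented.

augmented sixth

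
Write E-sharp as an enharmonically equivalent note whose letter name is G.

Gbb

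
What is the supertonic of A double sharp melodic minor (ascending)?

B##

Degree 2 takes the letter 1 step above A, which is B.
In melodic minor (ascending), degree 2 sits 2 semitones above the tonic. A## + 2 semitones is pitch class 1, spelled on B as B##.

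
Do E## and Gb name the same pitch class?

Yes

E## = pitch class 6 and Gb = pitch class 6 — the same pitch class, so they are enharmonic equivalents.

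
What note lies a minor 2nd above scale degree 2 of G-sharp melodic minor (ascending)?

Scale degree 2 of G# melodic minor (ascending) is A#.
A minor second (1 semitone) above A# lands on the letter B, giving B.

B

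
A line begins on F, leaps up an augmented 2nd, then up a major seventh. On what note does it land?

F##

An augmented second up from F is G# (letter G, 3 semitones up).
A major seventh up from G# is F## (letter F, 11 semitones up).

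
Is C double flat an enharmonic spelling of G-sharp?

No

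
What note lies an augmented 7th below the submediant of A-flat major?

Gbb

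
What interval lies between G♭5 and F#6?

augmented seventh

The letter names run G→F, a span of 6 letter steps, so the interval is some kind of seventh.
Gb to F# is 12 semitones. A major seventh is 11, so 12 makes it augmented.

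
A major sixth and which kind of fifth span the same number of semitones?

A major sixth spans 9 semitones.
A fifth spanning 9 semitones is doubly augmented (the perfect fifth is 7).

doubly augmented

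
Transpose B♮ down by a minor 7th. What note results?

C#

A seventh below B lands on the letter C.
A minor seventh spans 10 semitones, so B moves to pitch class 1. On the letter C that is C#.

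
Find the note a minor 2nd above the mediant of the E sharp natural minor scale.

A

The mediant of E# natural minor is G#.
A minor second (1 semitone) above G# lands on the letter A, giving A.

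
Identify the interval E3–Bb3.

The letter names run E→B, a span of 4 letter steps, so the interval is some kind of fifth.
E to Bb is 6 semitones. A perfect fifth is 7, so 6 makes it diminished.

diminished fifth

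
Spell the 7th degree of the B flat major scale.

The Bb major scale runs Bb C D Eb F G A.
Degree 7 is A.

A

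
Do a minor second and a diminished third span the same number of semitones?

A minor second spans 1 semitone; a diminished third spans 2.
The spans differ, so they are not enharmonic equivalents.

No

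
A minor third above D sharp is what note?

F#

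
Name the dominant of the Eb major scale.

Degree 5 takes the letter 4 steps above E, which is B.
In major, degree 5 sits 7 semitones above the tonic. Eb + 7 semitones is pitch class 10, spelled on B as Bb.

Bb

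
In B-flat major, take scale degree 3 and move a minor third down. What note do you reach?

Scale degree 3 of Bb major is D.
A minor third (3 semitones) below D lands on the letter B, giving B.

B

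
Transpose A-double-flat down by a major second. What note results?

Gbb

A second below A lands on the letter G.
A major second spans 2 semitones, so Abb moves to pitch class 5. On the letter G that is Gbb.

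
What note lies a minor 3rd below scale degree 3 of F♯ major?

Scale degree 3 of F# major is A#.
A minor third (3 semitones) below A# lands on the letter F, giving F##.

F##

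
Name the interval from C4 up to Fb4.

diminished fourth

The letter names run C→F, a span of 3 letter steps, so the interval is some kind of fourth.
C to Fb is 4 semitones. A perfect fourth is 5, so 4 makes it diminished.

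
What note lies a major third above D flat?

D up a major third is F#, so the target letter is F.
From Db, a major third is 4 semitones up: F.

F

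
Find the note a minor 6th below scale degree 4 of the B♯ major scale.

G##

Scale degree 4 of B# major is E#.
A minor sixth (8 semitones) below E# lands on the letter G, giving G##.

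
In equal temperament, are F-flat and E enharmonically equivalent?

Fb is pitch class 4; E is pitch class 4.
All spellings map to pitch class 4, so they are enharmonically equivalent.

Yes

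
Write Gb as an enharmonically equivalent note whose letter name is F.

F#

Plain F sits 1 semitone below Gb, so on the letter F the same pitch needs a sharp: F#.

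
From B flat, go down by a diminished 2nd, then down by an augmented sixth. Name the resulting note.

C

A diminished second down from Bb is A# (letter A, 0 semitones down).
An augmented sixth down from A# is C (letter C, 10 semitones down).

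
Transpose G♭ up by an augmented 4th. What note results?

A fourth above G lands on the letter C.
An augmented fourth spans 6 semitones, so Gb moves to pitch class 0. On the letter C that is C.

C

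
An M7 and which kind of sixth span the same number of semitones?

doubly augmented

A major seventh spans 11 semitones.
A sixth spanning 11 semitones is doubly augmented (the major sixth is 9).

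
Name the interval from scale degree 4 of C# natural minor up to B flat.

Scale degree 4 of C# natural minor is F#.
F# up to Bb: letters F→B make it a fourth; 4 semitones makes it diminished.

diminished fourth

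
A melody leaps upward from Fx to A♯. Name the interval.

Counting letters F–G–A gives a third.
F##→A# = 3 semitones, 1 narrower than the major third (4), so minor.

minor third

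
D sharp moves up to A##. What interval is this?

Counting letters D–E–F–G–A gives a fifth.
D#→A## = 8 semitones, 1 wider than the perfect fifth (7), so augmented.

augmented fifth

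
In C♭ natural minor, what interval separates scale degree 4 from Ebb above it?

minor seventh

Scale degree 4 of Cb natural minor is Fb.
Fb up to Ebb: letters F→E make it a seventh; 10 semitones makes it minor.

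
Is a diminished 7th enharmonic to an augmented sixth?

No

A diminished seventh spans 9 semitones; an augmented sixth spans 10.
The spans differ, so they are not enharmonic equivalents.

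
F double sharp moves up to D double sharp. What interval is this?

The letter names run F→D, a span of 5 letter steps, so the interval is some kind of sixth.
F## to D## is 9 semitones. A major sixth is 9, so 9 makes it major.

major sixth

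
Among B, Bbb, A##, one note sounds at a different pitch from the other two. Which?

Bbb

In 12-tone equal temperament, enharmonic equivalents share a pitch class. B is pitch class 11; Bbb is pitch class 9; A## is pitch class 11.
B and A## share pitch class 11, while Bbb is pitch class 9.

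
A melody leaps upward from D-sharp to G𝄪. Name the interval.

Counting letters D–E–F–G gives a fourth.
D#→G## = 6 semitones, 1 wider than the perfect fourth (5), so augmented.

augmented fourth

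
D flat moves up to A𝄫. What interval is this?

diminished fifth

The letter names run D→A, a span of 4 letter steps, so the interval is some kind of fifth.
Db to Abb is 6 semitones. A perfect fifth is 7, so 6 makes it diminished.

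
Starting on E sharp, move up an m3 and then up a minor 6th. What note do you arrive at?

A minor third up from E# is G# (letter G, 3 semitones up).
A minor sixth up from G# is E (letter E, 8 semitones up).

E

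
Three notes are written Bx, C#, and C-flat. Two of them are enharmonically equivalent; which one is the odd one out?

Cb

In 12-tone equal temperament, enharmonic equivalents share a pitch class. B## is pitch class 1; C# is pitch class 1; Cb is pitch class 11.
B## and C# share pitch class 1, while Cb is pitch class 11.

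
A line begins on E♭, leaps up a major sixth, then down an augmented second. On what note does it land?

A major sixth up from Eb is C (letter C, 9 semitones up).
An augmented second down from C is Bbb (letter B, 3 semitones down).

Bbb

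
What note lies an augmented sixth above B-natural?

G##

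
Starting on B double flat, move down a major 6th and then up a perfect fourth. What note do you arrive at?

Gbb

A major sixth down from Bbb is Dbb (letter D, 9 semitones down).
A perfect fourth up from Dbb is Gbb (letter G, 5 semitones up).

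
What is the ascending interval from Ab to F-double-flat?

The letter names run A→F, a span of 5 letter steps, so the interval is some kind of sixth.
Ab to Fbb is 7 semitones. A major sixth is 9, so 7 makes it diminished.

diminished sixth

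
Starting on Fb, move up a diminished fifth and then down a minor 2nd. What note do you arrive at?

A diminished fifth up from Fb is Cbb (letter C, 6 semitones up).
A minor second down from Cbb is Bbb (letter B, 1 semitone down).

Bbb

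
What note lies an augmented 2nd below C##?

A second below C lands on the letter B.
An augmented second spans 3 semitones, so C## moves to pitch class 11. On the letter B that is B.

B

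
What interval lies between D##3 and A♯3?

diminished fifth

The letter names run D→A, a span of 4 letter steps, so the interval is some kind of fifth.
D## to A# is 6 semitones. A perfect fifth is 7, so 6 makes it diminished.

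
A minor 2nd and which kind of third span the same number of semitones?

doubly diminished

A minor second spans 1 semitone.
A third spanning 1 semitone is doubly diminished (the major third is 4).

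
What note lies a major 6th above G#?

A sixth above G lands on the letter E.
A major sixth spans 9 semitones, so G# moves to pitch class 5. On the letter E that is E#.

E#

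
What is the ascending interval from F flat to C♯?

The letter names run F→C, a span of 4 letter steps, so the interval is some kind of fifth.
Fb to C# is 9 semitones. A perfect fifth is 7, so 9 makes it doubly augmented.

doubly augmented fifth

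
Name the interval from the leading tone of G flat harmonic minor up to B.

augmented fourth

The leading tone of Gb harmonic minor is F.
F up to B: letters F→B make it a fourth; 6 semitones makes it augmented.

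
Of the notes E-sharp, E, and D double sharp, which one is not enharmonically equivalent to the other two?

In 12-tone equal temperament, enharmonic equivalents share a pitch class. E# is pitch class 5; E is pitch class 4; D## is pitch class 4.
E and D## share pitch class 4, while E# is pitch class 5.

E#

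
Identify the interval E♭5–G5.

major third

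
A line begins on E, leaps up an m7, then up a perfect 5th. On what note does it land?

A

A minor seventh up from E is D (letter D, 10 semitones up).
A perfect fifth up from D is A (letter A, 7 semitones up).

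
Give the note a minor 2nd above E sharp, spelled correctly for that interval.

A second above E lands on the letter F.
A minor second spans 1 semitone, so E# moves to pitch class 6. On the letter F that is F#.

F#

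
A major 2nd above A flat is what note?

Bb

A second above A lands on the letter B.
A major second spans 2 semitones, so Ab moves to pitch class 10. On the letter B that is Bb.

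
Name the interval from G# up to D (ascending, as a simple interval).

Counting letters G–A–B–C–D gives a fifth.
G#→D = 6 semitones, 1 narrower than the perfect fifth (7), so diminished.

diminished fifth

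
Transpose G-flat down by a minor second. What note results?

F

G down a major second is F, so the target letter is F.
From Gb, a minor second is 1 semitone down: F.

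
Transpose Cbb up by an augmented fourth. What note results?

Fb

C up a perfect fourth is F, so the target letter is F.
From Cbb, an augmented fourth is 6 semitones up: Fb.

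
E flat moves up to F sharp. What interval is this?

augmented second

Counting letters E–F gives a second.
Eb→F# = 3 semitones, 1 wider than the major second (2), so augmented.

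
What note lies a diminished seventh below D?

D down a major seventh is Eb, so the target letter is E.
From D, a diminished seventh is 9 semitones down: E#.

E#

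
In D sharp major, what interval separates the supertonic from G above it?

The supertonic of D# major is E#.
E# up to G: letters E→G make it a third; 2 semitones makes it diminished.

diminished third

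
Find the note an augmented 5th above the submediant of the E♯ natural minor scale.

The submediant of E# natural minor is C#.
An augmented fifth (8 semitones) above C# lands on the letter G, giving G##.

G##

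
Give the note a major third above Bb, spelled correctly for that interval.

D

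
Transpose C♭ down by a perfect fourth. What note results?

Gb

A fourth below C lands on the letter G.
A perfect fourth spans 5 semitones, so Cb moves to pitch class 6. On the letter G that is Gb.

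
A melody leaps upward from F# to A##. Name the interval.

Counting letters F–G–A gives a third.
F#→A## = 5 semitones, 1 wider than the major third (4), so augmented.

augmented third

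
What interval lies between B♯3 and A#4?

minor seventh

Counting letters B–C–D–E–F–G–A gives a seventh.
B#→A# = 10 semitones, 1 narrower than the major seventh (11), so minor.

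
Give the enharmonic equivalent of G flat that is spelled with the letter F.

Gb is pitch class 6. The letter F alone is pitch class 5.
To reach pitch class 6 from F requires an offset of +1 semitone, i.e. sharp: F#.

F#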